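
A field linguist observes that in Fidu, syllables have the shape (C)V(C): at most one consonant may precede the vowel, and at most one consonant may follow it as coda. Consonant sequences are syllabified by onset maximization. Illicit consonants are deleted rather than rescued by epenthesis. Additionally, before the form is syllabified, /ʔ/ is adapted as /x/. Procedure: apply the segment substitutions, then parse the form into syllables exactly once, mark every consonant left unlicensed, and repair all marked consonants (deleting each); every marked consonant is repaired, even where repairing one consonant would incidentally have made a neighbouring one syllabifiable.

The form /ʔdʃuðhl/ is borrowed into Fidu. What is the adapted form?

ʃuð

Substitution: /ʔ/ → /x/, giving /xdʃuðhl/.
Syllabifying with onset maximization leaves /x/, /d/, /h/, /l/ stranded (at most one coda consonant is licensed; onsets are limited to one consonant).
Each unlicensed consonant is deleted: /x/, /d/, /h/, /l/.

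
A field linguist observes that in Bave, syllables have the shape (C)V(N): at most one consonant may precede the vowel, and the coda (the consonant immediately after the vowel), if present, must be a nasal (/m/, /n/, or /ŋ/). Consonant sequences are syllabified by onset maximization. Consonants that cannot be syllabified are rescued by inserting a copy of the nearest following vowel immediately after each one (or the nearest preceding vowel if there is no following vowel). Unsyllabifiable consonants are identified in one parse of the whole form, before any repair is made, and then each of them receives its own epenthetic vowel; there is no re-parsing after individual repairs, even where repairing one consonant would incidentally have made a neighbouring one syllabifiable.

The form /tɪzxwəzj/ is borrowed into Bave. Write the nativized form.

Syllabifying with onset maximization leaves /z/, /x/, /z/, /j/ stranded (only a nasal (/m/, /n/, or /ŋ/) is licensed in coda position; onsets are limited to one consonant).
Each unlicensed consonant becomes the onset of a new syllable: /z/ → /zə/, /x/ → /xə/, /z/ → /zə/, /j/ → /jə/.

tɪzəxəwəzəjə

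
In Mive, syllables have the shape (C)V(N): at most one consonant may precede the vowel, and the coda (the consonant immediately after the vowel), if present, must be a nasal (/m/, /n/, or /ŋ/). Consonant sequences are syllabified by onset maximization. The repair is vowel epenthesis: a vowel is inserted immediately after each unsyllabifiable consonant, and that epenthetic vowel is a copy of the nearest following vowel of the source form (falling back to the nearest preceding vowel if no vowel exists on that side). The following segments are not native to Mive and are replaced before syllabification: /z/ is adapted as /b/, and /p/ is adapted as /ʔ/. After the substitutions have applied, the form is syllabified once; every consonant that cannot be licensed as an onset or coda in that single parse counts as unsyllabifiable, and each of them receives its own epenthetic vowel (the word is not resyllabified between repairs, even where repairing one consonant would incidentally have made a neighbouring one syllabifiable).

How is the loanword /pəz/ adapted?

Substitution: /p/ → /ʔ/, /z/ → /b/, giving /ʔəb/.
Syllabifying with onset maximization leaves /b/ stranded (only a nasal (/m/, /n/, or /ŋ/) is licensed in coda position; onsets are limited to one consonant).
Epenthesis after each stranded consonant: /b/ → /bə/.

ʔəbə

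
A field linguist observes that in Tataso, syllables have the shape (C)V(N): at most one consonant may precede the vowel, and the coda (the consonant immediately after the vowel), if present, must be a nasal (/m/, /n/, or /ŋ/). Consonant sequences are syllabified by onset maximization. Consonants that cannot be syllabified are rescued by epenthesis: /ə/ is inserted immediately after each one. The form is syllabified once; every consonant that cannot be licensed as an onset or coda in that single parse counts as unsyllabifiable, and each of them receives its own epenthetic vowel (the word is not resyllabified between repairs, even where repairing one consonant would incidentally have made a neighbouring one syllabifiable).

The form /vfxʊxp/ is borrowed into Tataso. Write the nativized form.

Syllabifying with onset maximization leaves /v/, /f/, /x/, /p/ stranded (only a nasal (/m/, /n/, or /ŋ/) is licensed in coda position; onsets are limited to one consonant).
Inserting the epenthetic vowel yields /v/ → /və/, /f/ → /fə/, /x/ → /xə/, /p/ → /pə/.

vəfəxʊxəpə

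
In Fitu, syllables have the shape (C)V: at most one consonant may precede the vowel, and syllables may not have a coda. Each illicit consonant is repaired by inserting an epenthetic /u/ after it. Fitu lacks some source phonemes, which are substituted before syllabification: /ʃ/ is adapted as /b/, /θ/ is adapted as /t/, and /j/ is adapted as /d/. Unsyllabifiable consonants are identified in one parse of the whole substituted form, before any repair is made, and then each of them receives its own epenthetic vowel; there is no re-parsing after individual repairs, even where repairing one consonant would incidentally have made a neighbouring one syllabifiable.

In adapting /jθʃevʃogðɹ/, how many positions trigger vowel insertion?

6

After substitution the input is /dtbevbogðɹ/.
The unsyllabifiable consonants are /d/, /t/, /v/, /g/, /ð/, /ɹ/; each receives one epenthetic vowel.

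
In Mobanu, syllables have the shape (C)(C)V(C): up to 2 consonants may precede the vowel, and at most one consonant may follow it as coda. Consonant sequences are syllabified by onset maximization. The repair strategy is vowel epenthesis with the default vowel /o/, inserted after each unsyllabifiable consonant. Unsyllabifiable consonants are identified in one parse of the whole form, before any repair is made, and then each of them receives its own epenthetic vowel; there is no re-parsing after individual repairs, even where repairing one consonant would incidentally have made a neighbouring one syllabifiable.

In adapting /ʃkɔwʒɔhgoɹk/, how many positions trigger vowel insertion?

1

The unsyllabifiable consonants are /k/; each receives one epenthetic vowel.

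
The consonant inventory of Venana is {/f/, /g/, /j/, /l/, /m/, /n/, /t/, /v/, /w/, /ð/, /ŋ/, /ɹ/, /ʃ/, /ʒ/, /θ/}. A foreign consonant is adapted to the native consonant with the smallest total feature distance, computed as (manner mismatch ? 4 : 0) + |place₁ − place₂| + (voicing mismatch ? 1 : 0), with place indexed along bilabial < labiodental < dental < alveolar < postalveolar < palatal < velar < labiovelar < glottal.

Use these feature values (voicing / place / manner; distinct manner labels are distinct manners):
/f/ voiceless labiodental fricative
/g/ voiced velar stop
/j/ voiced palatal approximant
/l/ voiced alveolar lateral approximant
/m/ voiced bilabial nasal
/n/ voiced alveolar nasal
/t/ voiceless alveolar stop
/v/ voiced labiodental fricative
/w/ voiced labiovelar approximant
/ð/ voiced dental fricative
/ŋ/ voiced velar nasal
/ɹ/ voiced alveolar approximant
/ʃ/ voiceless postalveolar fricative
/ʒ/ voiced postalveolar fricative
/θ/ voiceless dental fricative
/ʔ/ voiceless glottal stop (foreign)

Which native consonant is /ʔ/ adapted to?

g

/g/ is closest: same manner (stop), place distance 2 (glottal→velar), voicing differs (+1); total 3. Next closest is /t/ at distance 5.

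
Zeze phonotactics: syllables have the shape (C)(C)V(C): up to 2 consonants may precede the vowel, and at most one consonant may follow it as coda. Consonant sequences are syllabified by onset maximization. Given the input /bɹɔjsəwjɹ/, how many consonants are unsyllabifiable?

2

Syllabifying with onset maximization leaves /j/, /ɹ/ stranded (at most one coda consonant is licensed; onsets may contain at most 2 consonants).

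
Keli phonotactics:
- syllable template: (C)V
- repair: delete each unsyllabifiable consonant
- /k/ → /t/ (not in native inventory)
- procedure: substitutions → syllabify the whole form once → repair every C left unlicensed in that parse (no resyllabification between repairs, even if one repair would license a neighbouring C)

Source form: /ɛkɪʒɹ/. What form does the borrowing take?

ɛtɪ

Substitution: /k/ → /t/, giving /ɛtɪʒɹ/.
Syllabifying with onset maximization leaves /ʒ/, /ɹ/ stranded (no codas are permitted; onsets are limited to one consonant).
Deletion applies to /ʒ/, /ɹ/.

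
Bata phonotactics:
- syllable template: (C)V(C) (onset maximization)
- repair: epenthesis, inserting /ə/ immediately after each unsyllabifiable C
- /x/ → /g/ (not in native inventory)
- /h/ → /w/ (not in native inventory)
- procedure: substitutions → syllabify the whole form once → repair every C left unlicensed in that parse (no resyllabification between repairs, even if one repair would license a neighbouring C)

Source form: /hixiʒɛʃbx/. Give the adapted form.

wigiʒɛʃbəgə

Substitution: /h/ → /w/, /x/ → /g/, giving /wigiʒɛʃbg/.
Under (C)V(C), the unsyllabifiable consonants are /b/, /g/ (at most one coda consonant is licensed; onsets are limited to one consonant).
Inserting the epenthetic vowel yields /b/ → /bə/, /g/ → /gə/.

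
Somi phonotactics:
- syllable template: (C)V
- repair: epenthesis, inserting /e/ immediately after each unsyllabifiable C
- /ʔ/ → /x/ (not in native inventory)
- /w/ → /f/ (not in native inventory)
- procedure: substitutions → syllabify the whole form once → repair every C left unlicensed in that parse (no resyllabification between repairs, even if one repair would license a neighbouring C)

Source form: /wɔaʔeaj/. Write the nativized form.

Substitution: /w/ → /f/, /ʔ/ → /x/, giving /fɔaxeaj/.
The consonants /j/ cannot be parsed into a legal (C)V syllable (no codas are permitted; onsets are limited to one consonant).
Epenthesis after each stranded consonant: /j/ → /je/.

fɔaxeaje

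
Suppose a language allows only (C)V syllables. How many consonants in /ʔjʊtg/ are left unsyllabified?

Syllabifying with onset maximization leaves /ʔ/, /t/, /g/ stranded (no codas are permitted; onsets are limited to one consonant).

3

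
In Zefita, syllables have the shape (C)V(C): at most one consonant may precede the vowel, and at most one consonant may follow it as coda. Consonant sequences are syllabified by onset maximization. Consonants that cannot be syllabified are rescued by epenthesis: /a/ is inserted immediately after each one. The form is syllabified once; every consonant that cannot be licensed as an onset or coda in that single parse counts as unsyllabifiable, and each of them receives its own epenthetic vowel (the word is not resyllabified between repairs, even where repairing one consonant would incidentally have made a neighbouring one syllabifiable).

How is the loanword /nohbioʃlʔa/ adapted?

nohbioʃlaʔa

Syllabifying with onset maximization leaves /l/ stranded (at most one coda consonant is licensed; onsets are limited to one consonant).
Inserting the epenthetic vowel yields /l/ → /la/.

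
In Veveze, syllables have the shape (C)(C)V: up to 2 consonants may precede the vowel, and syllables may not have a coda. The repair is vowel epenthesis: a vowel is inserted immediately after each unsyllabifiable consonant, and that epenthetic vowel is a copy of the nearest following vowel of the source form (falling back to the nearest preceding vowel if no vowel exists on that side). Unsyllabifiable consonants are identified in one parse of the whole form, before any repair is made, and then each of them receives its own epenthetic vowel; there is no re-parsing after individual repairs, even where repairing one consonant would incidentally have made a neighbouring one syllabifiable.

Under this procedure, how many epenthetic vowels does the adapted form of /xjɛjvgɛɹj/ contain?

The unsyllabifiable consonants are /j/, /ɹ/, /j/; each receives one epenthetic vowel.

3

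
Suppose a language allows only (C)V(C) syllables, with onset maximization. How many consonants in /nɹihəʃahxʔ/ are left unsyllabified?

The consonants /n/, /x/, /ʔ/ cannot be parsed into a legal (C)V(C) syllable (at most one coda consonant is licensed; onsets are limited to one consonant).

3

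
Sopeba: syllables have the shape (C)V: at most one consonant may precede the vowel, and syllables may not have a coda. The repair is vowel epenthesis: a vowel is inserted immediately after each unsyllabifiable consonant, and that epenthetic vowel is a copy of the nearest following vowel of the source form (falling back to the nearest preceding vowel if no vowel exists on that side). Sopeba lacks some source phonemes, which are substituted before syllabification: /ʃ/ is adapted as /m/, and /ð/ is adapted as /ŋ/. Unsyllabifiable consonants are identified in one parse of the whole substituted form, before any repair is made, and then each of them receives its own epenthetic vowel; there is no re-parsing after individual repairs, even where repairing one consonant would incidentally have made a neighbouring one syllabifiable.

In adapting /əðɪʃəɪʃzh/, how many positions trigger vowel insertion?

After substitution the input is /əŋɪməɪmzh/.
The unsyllabifiable consonants are /m/, /z/, /h/; each receives one epenthetic vowel.

3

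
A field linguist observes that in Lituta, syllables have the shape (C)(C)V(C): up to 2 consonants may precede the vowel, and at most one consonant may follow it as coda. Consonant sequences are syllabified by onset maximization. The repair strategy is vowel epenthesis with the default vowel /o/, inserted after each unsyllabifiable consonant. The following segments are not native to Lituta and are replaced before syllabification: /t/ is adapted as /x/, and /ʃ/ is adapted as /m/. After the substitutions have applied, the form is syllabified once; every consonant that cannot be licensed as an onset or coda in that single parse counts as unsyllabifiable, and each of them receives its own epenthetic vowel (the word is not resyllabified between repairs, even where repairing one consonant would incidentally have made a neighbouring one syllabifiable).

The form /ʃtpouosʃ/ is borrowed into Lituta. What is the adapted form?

Substitution: /ʃ/ → /m/, /t/ → /x/, giving /mxpouosm/.
The consonants /m/, /m/ cannot be parsed into a legal (C)(C)V(C) syllable (at most one coda consonant is licensed; onsets may contain at most 2 consonants).
Epenthesis after each stranded consonant: /m/ → /mo/, /m/ → /mo/.

moxpouosmo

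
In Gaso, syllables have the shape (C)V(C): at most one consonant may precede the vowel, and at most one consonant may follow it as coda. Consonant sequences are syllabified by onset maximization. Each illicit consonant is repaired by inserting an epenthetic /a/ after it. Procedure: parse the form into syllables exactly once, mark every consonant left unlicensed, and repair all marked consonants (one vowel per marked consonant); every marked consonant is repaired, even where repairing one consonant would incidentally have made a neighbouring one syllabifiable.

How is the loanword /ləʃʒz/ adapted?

Under (C)V(C), the unsyllabifiable consonants are /ʒ/, /z/ (at most one coda consonant is licensed; onsets are limited to one consonant).
Epenthesis after each stranded consonant: /ʒ/ → /ʒa/, /z/ → /za/.

ləʃʒaza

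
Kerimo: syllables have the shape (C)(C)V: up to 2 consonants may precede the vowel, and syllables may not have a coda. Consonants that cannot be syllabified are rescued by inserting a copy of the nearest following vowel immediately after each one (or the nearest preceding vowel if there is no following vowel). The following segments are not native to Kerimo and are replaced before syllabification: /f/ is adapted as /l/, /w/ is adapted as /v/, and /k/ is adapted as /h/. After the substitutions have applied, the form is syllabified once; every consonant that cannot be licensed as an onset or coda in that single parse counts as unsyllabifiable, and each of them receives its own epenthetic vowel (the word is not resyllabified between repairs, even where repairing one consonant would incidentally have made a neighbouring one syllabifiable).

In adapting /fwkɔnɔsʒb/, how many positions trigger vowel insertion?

After substitution the input is /lvhɔnɔsʒb/.
The unsyllabifiable consonants are /l/, /s/, /ʒ/, /b/; each receives one epenthetic vowel.

4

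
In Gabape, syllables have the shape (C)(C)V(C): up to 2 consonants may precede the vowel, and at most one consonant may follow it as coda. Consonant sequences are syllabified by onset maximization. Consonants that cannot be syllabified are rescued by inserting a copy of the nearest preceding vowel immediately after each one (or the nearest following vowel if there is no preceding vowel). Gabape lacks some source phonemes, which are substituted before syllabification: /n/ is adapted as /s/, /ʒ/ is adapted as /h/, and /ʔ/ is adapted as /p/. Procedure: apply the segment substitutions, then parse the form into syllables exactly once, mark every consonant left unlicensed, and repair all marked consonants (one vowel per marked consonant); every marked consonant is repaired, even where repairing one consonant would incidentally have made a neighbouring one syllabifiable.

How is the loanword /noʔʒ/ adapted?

sopho

Substitution: /n/ → /s/, /ʔ/ → /p/, /ʒ/ → /h/, giving /soph/.
Under (C)(C)V(C), the unsyllabifiable consonants are /h/ (at most one coda consonant is licensed; onsets may contain at most 2 consonants).
Inserting the epenthetic vowel yields /h/ → /ho/.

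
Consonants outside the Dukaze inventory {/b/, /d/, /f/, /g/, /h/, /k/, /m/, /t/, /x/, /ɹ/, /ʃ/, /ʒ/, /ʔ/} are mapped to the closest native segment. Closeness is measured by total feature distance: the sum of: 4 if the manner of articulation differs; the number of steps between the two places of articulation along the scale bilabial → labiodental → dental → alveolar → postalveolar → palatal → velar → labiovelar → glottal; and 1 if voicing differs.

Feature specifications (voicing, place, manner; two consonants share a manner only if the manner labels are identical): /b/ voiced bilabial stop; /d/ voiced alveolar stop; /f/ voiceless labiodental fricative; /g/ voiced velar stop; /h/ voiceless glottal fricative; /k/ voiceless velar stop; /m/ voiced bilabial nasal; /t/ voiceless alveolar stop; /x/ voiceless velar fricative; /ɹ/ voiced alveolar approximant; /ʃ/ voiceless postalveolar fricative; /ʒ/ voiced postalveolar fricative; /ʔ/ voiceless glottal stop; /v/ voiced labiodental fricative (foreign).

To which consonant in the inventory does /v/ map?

f

/f/ is closest: same manner (fricative), place distance 0 (labiodental→labiodental), voicing differs (+1); total 1. Next closest is /ʒ/ at distance 3.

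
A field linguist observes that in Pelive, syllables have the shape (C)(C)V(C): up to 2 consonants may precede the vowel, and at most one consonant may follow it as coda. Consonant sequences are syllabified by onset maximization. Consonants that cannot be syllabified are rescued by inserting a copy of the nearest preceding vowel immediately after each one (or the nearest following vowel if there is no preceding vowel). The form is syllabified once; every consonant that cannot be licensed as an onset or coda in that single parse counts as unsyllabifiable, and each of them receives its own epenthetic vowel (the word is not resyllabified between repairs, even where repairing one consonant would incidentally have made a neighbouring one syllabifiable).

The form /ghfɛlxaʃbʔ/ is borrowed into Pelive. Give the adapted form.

gɛhfɛlxaʃbaʔa

The consonants /g/, /b/, /ʔ/ cannot be parsed into a legal (C)(C)V(C) syllable (at most one coda consonant is licensed; onsets may contain at most 2 consonants).
Each unlicensed consonant becomes the onset of a new syllable: /g/ → /gɛ/, /b/ → /ba/, /ʔ/ → /ʔa/.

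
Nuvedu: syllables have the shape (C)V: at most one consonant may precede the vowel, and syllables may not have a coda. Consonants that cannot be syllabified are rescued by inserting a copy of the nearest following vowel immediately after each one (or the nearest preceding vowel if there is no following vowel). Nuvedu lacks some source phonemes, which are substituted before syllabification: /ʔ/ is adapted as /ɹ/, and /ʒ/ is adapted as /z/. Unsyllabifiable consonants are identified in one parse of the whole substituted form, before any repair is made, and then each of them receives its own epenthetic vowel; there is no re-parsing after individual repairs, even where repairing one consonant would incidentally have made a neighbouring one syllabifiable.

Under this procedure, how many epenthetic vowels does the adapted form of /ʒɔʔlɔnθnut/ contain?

After substitution the input is /zɔɹlɔnθnut/.
The unsyllabifiable consonants are /ɹ/, /n/, /θ/, /t/; each receives one epenthetic vowel.

4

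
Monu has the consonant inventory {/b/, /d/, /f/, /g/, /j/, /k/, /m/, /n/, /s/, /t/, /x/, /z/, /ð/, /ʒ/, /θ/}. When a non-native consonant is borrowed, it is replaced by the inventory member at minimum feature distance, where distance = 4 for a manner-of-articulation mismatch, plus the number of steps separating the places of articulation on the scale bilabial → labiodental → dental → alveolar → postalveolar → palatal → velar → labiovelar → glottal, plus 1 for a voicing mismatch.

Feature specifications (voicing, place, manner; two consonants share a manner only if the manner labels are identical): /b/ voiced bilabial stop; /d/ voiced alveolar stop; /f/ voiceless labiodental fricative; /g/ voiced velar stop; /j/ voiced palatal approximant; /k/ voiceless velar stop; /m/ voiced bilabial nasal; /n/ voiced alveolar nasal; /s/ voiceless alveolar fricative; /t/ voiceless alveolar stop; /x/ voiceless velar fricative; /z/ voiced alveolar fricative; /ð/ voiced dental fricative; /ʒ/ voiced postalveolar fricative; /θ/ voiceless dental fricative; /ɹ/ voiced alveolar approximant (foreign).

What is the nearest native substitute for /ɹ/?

j

/j/ is closest: same manner (approximant), place distance 2 (alveolar→palatal), same voicing; total 2. Next closest is /d/ at distance 4.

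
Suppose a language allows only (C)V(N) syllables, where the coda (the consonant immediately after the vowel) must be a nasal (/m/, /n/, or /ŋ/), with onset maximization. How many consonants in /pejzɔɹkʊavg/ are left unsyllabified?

Syllabifying with onset maximization leaves /j/, /ɹ/, /v/, /g/ stranded (only a nasal (/m/, /n/, or /ŋ/) is licensed in coda position; onsets are limited to one consonant).

4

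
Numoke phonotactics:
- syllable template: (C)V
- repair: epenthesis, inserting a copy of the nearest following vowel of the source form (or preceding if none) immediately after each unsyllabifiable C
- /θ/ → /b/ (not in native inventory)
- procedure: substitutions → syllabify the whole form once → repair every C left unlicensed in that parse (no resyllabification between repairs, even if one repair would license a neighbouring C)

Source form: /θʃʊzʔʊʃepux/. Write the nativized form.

Substitution: /θ/ → /b/, giving /bʃʊzʔʊʃepux/.
Under (C)V, the unsyllabifiable consonants are /b/, /z/, /x/ (no codas are permitted; onsets are limited to one consonant).
Each unlicensed consonant becomes the onset of a new syllable: /b/ → /bʊ/, /z/ → /zʊ/, /x/ → /xu/.

bʊʃʊzʊʔʊʃepuxu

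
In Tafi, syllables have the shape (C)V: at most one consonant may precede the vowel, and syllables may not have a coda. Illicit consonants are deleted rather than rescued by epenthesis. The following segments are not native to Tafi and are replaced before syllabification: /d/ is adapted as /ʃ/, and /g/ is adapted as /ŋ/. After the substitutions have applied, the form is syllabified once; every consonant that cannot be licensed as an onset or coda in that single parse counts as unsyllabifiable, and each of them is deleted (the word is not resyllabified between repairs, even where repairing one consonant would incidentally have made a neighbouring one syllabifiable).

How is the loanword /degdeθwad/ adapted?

Substitution: /d/ → /ʃ/, /g/ → /ŋ/, giving /ʃeŋʃeθwaʃ/.
The consonants /ŋ/, /θ/, /ʃ/ cannot be parsed into a legal (C)V syllable (no codas are permitted; onsets are limited to one consonant).
Deletion applies to /ŋ/, /θ/, /ʃ/.

ʃeʃewa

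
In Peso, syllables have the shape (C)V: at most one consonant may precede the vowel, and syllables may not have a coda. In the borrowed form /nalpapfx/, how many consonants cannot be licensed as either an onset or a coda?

4

The consonants /l/, /p/, /f/, /x/ cannot be parsed into a legal (C)V syllable (no codas are permitted; onsets are limited to one consonant).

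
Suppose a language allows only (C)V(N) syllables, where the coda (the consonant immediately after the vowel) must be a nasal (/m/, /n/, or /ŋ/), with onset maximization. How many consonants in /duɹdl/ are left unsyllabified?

3

Syllabifying with onset maximization leaves /ɹ/, /d/, /l/ stranded (only a nasal (/m/, /n/, or /ŋ/) is licensed in coda position; onsets are limited to one consonant).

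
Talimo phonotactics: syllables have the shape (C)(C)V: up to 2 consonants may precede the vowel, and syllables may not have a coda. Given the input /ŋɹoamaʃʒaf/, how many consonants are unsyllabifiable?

Under (C)(C)V, the unsyllabifiable consonants are /f/ (no codas are permitted; onsets may contain at most 2 consonants).

1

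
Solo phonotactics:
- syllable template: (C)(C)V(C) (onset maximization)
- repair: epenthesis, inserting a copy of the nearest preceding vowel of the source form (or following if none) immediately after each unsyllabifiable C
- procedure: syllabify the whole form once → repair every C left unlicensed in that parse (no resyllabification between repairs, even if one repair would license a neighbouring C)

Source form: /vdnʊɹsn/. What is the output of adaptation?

vʊdnʊɹsʊnʊ

The consonants /v/, /s/, /n/ cannot be parsed into a legal (C)(C)V(C) syllable (at most one coda consonant is licensed; onsets may contain at most 2 consonants).
Each unlicensed consonant becomes the onset of a new syllable: /v/ → /vʊ/, /s/ → /sʊ/, /n/ → /nʊ/.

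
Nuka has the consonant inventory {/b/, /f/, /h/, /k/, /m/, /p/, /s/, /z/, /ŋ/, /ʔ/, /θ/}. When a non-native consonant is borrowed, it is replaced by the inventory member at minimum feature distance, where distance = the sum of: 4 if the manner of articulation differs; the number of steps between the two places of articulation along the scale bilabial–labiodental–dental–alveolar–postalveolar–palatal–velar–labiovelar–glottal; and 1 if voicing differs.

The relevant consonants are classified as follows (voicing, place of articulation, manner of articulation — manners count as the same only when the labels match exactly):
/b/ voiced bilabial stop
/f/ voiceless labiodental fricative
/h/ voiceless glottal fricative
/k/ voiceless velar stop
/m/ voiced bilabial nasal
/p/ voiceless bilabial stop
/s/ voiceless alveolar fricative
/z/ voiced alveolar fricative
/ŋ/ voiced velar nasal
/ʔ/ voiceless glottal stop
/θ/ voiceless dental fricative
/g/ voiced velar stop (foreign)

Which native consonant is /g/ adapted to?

/k/ is closest: same manner (stop), place distance 0 (velar→velar), voicing differs (+1); total 1. Next closest is /ʔ/ at distance 3.

k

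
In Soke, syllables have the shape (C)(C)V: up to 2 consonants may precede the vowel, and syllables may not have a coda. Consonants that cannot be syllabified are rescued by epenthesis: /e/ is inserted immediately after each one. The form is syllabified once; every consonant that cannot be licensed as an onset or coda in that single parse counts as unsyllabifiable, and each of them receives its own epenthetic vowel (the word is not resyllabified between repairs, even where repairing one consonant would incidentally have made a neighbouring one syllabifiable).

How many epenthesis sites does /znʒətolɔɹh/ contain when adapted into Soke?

3

The unsyllabifiable consonants are /z/, /ɹ/, /h/; each receives one epenthetic vowel.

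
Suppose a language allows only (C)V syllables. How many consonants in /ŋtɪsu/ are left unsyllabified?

1

Under (C)V, the unsyllabifiable consonants are /ŋ/ (no codas are permitted; onsets are limited to one consonant).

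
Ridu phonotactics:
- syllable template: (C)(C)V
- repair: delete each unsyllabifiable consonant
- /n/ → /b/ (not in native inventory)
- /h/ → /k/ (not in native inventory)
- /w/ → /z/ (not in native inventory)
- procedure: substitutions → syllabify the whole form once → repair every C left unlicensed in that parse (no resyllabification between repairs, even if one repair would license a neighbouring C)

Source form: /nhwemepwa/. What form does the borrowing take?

kzemepza

Substitution: /n/ → /b/, /h/ → /k/, /w/ → /z/, giving /bkzemepza/.
Under (C)(C)V, the unsyllabifiable consonants are /b/ (no codas are permitted; onsets may contain at most 2 consonants).
Deletion applies to /b/.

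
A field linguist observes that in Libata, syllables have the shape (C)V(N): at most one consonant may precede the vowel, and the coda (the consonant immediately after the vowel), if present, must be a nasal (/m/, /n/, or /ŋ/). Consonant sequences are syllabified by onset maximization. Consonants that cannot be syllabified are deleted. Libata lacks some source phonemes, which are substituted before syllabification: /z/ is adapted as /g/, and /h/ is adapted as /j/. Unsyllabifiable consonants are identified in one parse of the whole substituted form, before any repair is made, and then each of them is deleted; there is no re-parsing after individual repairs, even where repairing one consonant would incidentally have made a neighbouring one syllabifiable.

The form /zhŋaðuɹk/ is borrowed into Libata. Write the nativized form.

ŋaðu

Substitution: /z/ → /g/, /h/ → /j/, giving /gjŋaðuɹk/.
Under (C)V(N), the unsyllabifiable consonants are /g/, /j/, /ɹ/, /k/ (only a nasal (/m/, /n/, or /ŋ/) is licensed in coda position; onsets are limited to one consonant).
Each unlicensed consonant is deleted: /g/, /j/, /ɹ/, /k/.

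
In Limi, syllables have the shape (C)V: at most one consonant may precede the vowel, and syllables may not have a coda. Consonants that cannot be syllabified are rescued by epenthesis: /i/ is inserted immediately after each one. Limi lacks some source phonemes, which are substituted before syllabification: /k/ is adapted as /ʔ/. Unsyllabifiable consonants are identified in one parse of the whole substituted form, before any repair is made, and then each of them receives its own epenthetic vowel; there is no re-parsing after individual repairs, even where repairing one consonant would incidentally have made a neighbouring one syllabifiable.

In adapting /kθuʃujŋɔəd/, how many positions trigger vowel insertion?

3

After substitution the input is /ʔθuʃujŋɔəd/.
The unsyllabifiable consonants are /ʔ/, /j/, /d/; each receives one epenthetic vowel.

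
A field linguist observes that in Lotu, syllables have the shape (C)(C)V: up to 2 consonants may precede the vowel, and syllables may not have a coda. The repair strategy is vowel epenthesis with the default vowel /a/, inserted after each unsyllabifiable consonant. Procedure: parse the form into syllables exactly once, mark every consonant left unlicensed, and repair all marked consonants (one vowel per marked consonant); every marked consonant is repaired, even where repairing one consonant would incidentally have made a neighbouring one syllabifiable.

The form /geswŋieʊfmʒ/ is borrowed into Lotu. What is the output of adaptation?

The consonants /s/, /f/, /m/, /ʒ/ cannot be parsed into a legal (C)(C)V syllable (no codas are permitted; onsets may contain at most 2 consonants).
Inserting the epenthetic vowel yields /s/ → /sa/, /f/ → /fa/, /m/ → /ma/, /ʒ/ → /ʒa/.

gesawŋieʊfamaʒa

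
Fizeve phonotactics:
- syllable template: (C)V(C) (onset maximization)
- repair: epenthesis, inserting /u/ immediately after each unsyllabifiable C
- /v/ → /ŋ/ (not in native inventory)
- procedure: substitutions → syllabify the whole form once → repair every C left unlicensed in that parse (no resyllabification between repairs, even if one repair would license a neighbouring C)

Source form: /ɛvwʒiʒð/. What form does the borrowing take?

ɛŋwuʒiʒðu

Substitution: /v/ → /ŋ/, giving /ɛŋwʒiʒð/.
Under (C)V(C), the unsyllabifiable consonants are /w/, /ð/ (at most one coda consonant is licensed; onsets are limited to one consonant).
Inserting the epenthetic vowel yields /w/ → /wu/, /ð/ → /ðu/.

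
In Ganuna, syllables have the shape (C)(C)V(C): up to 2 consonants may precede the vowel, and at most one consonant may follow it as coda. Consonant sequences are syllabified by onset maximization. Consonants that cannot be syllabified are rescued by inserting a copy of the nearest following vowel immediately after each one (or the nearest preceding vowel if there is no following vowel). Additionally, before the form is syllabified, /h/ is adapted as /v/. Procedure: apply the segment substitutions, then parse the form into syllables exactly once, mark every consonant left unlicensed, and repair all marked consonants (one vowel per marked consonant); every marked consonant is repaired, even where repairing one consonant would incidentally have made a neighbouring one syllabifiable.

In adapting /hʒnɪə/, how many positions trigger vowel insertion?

1

After substitution the input is /vʒnɪə/.
The unsyllabifiable consonants are /v/; each receives one epenthetic vowel.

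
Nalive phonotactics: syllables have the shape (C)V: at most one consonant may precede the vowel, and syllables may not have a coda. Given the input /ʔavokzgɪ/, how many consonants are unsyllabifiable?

Syllabifying with onset maximization leaves /k/, /z/ stranded (no codas are permitted; onsets are limited to one consonant).

2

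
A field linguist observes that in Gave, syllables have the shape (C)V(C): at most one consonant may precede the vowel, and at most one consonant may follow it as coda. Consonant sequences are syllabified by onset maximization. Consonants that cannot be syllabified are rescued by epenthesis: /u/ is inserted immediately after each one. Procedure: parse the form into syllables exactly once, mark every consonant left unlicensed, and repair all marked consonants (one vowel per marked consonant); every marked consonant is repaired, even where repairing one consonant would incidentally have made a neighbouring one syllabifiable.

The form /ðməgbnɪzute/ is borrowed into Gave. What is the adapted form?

ðuməgbunɪzute

The consonants /ð/, /b/ cannot be parsed into a legal (C)V(C) syllable (at most one coda consonant is licensed; onsets are limited to one consonant).
Epenthesis after each stranded consonant: /ð/ → /ðu/, /b/ → /bu/.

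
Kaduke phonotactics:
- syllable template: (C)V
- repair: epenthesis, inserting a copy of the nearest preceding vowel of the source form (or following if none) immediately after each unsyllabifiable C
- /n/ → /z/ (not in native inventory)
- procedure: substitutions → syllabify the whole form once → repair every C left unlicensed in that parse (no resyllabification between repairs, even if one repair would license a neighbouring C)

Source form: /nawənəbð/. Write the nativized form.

zawəzəbəðə

Substitution: /n/ → /z/, giving /zawəzəbð/.
The consonants /b/, /ð/ cannot be parsed into a legal (C)V syllable (no codas are permitted; onsets are limited to one consonant).
Epenthesis after each stranded consonant: /b/ → /bə/, /ð/ → /ðə/.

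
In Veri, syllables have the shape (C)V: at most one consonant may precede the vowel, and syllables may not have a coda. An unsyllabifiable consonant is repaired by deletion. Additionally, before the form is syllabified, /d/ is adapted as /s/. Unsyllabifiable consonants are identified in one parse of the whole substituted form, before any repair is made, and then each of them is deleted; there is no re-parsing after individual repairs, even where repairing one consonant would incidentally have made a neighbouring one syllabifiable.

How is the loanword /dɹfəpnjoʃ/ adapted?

fəjo

Substitution: /d/ → /s/, giving /sɹfəpnjoʃ/.
Syllabifying with onset maximization leaves /s/, /ɹ/, /p/, /n/, /ʃ/ stranded (no codas are permitted; onsets are limited to one consonant).
Deleting the stranded consonants removes /s/, /ɹ/, /p/, /n/, /ʃ/.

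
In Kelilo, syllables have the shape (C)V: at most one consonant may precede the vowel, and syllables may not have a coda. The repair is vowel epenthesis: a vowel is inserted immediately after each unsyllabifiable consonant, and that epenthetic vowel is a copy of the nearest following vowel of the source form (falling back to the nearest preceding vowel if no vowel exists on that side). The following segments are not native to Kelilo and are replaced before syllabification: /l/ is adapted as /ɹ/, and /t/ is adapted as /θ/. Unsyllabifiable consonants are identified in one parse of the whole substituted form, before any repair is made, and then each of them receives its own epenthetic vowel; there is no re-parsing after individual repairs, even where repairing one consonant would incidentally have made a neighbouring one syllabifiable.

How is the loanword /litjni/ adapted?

ɹiθijini

Substitution: /l/ → /ɹ/, /t/ → /θ/, giving /ɹiθjni/.
Syllabifying with onset maximization leaves /θ/, /j/ stranded (no codas are permitted; onsets are limited to one consonant).
Inserting the epenthetic vowel yields /θ/ → /θi/, /j/ → /ji/.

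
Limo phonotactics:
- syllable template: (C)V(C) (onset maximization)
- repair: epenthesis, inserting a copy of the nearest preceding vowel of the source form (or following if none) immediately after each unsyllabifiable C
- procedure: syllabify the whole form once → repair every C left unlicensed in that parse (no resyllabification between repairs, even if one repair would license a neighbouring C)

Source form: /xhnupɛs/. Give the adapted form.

Syllabifying with onset maximization leaves /x/, /h/ stranded (at most one coda consonant is licensed; onsets are limited to one consonant).
Epenthesis after each stranded consonant: /x/ → /xu/, /h/ → /hu/.

xuhunupɛs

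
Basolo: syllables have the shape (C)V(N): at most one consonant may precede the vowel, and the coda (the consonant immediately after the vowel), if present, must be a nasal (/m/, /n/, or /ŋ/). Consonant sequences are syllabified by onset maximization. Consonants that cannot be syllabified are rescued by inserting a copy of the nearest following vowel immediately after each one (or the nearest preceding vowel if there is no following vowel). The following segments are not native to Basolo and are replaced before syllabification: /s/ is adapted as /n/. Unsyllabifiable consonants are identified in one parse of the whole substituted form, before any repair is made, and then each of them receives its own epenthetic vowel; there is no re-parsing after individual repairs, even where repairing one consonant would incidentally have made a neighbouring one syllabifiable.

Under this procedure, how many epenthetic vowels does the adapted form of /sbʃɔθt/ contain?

4

After substitution the input is /nbʃɔθt/.
The unsyllabifiable consonants are /n/, /b/, /θ/, /t/; each receives one epenthetic vowel.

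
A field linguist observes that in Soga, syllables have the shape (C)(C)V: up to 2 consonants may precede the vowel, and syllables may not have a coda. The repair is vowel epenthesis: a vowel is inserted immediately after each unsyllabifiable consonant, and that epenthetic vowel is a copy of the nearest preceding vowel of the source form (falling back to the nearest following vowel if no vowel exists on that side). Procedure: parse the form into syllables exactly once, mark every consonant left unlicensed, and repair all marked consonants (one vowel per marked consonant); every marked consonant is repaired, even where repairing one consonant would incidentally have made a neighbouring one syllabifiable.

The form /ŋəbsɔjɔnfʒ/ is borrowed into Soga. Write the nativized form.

Under (C)(C)V, the unsyllabifiable consonants are /n/, /f/, /ʒ/ (no codas are permitted; onsets may contain at most 2 consonants).
Epenthesis after each stranded consonant: /n/ → /nɔ/, /f/ → /fɔ/, /ʒ/ → /ʒɔ/.

ŋəbsɔjɔnɔfɔʒɔ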